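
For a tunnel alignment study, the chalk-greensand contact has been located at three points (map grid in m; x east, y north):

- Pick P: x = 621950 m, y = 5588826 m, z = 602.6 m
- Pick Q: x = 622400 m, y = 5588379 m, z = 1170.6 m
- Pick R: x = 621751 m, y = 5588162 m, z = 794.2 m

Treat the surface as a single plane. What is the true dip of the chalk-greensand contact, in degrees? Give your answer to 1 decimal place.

Two edge vectors: Pick P→Pick Q = (450, -447, 568), Pick P→Pick R = (-199, -664, 191.6).
Normal n = (Pick P→Pick Q) × (Pick P→Pick R) = (291506.8, -199252, -387753).
So ∂z/∂x = −n_x/n_z = 0.75178 and ∂z/∂y = −n_y/n_z = −0.51386.
Gradient magnitude |∇z| = √(a² + b²) = √(0.56518 + 0.26406) = 0.91062.
True dip = arctan(0.91062) = 42.3°, dipping toward NW (azimuth ≈ 304°).

42.3°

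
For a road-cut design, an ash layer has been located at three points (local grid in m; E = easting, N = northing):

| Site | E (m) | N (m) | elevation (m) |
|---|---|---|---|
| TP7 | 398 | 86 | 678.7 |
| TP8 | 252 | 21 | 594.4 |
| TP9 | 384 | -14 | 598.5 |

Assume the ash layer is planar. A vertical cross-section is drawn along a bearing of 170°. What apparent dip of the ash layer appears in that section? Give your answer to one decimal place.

35.6°

Two edge vectors: TP7→TP8 = (-146, -65, -84.3), TP7→TP9 = (-14, -100, -80.2).
Normal n = (TP7→TP8) × (TP7→TP9) = (-3217, -10529, 13690).
So ∂z/∂E = −n_x/n_z = 0.23499 and ∂z/∂N = −n_y/n_z = 0.76910.
Unit vector along 170° is (sin 170°, cos 170°) = (0.1736, -0.9848).
Slope in that direction = a·(0.1736) + b·(-0.9848) = −0.71661.
Apparent dip = arctan|0.71661| = 35.6° (true dip is 38.8°, so apparent ≤ true as expected).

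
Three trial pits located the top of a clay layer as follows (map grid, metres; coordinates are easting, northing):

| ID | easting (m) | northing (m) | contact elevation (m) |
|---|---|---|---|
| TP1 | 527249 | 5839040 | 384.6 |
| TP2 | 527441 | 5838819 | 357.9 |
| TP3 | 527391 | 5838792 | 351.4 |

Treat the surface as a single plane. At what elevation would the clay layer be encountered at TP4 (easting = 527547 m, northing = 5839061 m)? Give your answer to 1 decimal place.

401.1 m

Two edge vectors: TP1→TP2 = (192, -221, -26.7), TP1→TP3 = (142, -248, -33.2).
Normal n = (TP1→TP2) × (TP1→TP3) = (715.6, 2583, -16234).
So ∂z/∂easting = −n_x/n_z = 0.044080325 and ∂z/∂northing = −n_y/n_z = 0.159110509.
Intercept c from TP1: 384.6 − 23241.31 − 929052.63 = −951909.33.
At (527547, 5839061): z = 23254.4 + 929056.0 − 951909.33 = 401.1 m.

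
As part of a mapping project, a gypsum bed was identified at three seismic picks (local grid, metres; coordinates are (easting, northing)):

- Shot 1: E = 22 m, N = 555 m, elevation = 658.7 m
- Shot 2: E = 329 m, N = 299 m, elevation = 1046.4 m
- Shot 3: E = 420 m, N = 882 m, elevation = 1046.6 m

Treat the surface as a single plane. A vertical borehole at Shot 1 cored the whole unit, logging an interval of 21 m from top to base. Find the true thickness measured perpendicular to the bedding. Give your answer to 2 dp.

13.91 m

Let the plane be z = a·E + b·N + c.
Shot 2−Shot 1: 307a − 256b = 387.7;  Shot 3−Shot 1: 398a + 327b = 387.9.
Solving gives a = 1.11768, b = −0.17411.
|∇z| = √(a²+b²) = 1.13116, so dip δ = arctan(1.13116) = 48.52°.
True thickness = vertical thickness × cos δ = 21 × cos 48.52° = 13.91 m.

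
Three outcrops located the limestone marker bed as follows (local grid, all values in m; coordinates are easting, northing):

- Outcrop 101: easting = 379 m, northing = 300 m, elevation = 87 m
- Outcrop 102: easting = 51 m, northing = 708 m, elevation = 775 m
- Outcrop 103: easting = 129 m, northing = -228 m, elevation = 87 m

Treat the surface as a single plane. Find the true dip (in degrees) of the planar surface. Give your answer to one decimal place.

55.6°

Two edge vectors: Outcrop 101→Outcrop 102 = (-328, 408, 688), Outcrop 101→Outcrop 103 = (-250, -528, 0).
Normal n = (Outcrop 101→Outcrop 102) × (Outcrop 101→Outcrop 103) = (363264, -172000, 275184).
So ∂z/∂easting = −n_x/n_z = −1.32008 and ∂z/∂northing = −n_y/n_z = 0.62504.
Gradient magnitude |∇z| = √(a² + b²) = √(1.74260 + 0.39067) = 1.46057.
True dip = arctan(1.46057) = 55.6°, dipping toward ESE (azimuth ≈ 115°).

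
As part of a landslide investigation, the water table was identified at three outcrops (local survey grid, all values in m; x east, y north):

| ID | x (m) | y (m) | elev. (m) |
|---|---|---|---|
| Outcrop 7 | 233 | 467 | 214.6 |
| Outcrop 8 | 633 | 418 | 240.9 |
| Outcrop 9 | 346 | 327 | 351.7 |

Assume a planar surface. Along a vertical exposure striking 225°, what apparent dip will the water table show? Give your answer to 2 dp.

Let the plane be z = a·x + b·y + c.
Outcrop 8−Outcrop 7: 400a − 49b = 26.3;  Outcrop 9−Outcrop 7: 113a − 140b = 137.1.
Solving gives a = −0.06016, b = −1.02784.
Unit vector along 225° is (sin 225°, cos 225°) = (-0.7071, -0.7071).
Slope in that direction = a·(-0.7071) + b·(-0.7071) = 0.76934.
Apparent dip = arctan|0.76934| = 37.57° (true dip is 45.8°, so apparent ≤ true as expected).

37.57°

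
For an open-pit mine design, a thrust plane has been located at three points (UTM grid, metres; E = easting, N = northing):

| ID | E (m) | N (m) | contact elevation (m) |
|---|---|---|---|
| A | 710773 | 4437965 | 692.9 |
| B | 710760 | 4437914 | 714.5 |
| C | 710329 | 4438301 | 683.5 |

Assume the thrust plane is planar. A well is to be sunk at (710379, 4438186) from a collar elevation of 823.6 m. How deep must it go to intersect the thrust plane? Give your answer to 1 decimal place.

Two edge vectors: A→B = (-13, -51, 21.6), A→C = (-444, 336, -9.4).
Normal n = (A→B) × (A→C) = (-6778.2, -9712.6, -27012).
So ∂z/∂E = −n_x/n_z = −0.250932919 and ∂z/∂N = −n_y/n_z = −0.359566119.
Intercept c from A: 692.9 + 178356.34 + 1595741.85 = 1774791.09.
At (710379, 4438186): z_contact = −178257.48 − 1595821.31 + 1774791.09 = 712.30 m.
Depth below ground = 823.6 − 712.30 = 111.3 m.

111.3 m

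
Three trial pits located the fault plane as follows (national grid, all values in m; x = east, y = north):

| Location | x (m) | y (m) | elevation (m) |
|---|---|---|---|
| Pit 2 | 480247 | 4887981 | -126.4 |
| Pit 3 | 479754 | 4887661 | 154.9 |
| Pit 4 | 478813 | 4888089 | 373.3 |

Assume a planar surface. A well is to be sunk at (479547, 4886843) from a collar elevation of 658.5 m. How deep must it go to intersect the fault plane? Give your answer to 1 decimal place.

175.9 m

Two edge vectors: Pit 2→Pit 3 = (-493, -320, 281.3), Pit 2→Pit 4 = (-1434, 108, 499.7).
Normal n = (Pit 2→Pit 3) × (Pit 2→Pit 4) = (-190284.4, -157032.1, -512124).
So ∂z/∂x = −n_x/n_z = −0.371559232 and ∂z/∂y = −n_y/n_z = −0.306629059.
Intercept c from Pit 2: -126.4 + 178440.21 + 1498797.01 = 1677110.82.
At (479547, 4886843): z_contact = −178180.11 − 1498448.07 + 1677110.82 = 482.64 m.
Depth below ground = 658.5 − 482.64 = 175.9 m.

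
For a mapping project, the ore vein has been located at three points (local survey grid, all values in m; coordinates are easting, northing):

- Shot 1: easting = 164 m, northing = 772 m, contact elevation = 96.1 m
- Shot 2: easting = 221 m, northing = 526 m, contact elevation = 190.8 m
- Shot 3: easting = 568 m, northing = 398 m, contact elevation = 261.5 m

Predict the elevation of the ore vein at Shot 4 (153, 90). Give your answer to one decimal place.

Two edge vectors: Shot 1→Shot 2 = (57, -246, 94.7), Shot 1→Shot 3 = (404, -374, 165.4).
Normal n = (Shot 1→Shot 2) × (Shot 1→Shot 3) = (-5270.6, 28831, 78066).
So ∂z/∂easting = −n_x/n_z = 0.06751 and ∂z/∂northing = −n_y/n_z = −0.36932.
Intercept c from Shot 1: 96.1 − 11.07 + 285.11 = 370.14.
At (153, 90): z = 10.3 − 33.2 + 370.14 = 347.2 m.

347.2 m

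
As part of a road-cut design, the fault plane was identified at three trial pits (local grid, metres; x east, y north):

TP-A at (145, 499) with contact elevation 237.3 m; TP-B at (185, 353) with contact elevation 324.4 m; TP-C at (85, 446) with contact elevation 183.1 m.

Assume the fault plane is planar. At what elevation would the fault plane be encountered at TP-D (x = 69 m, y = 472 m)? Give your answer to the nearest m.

157 m

Let the plane be z = a·x + b·y + c.
TP-B−TP-A: 40a − 146b = 87.1;  TP-C−TP-A: −60a − 53b = −54.2.
Solving gives a = 1.15161, b = −0.28107.
Then c = 237.3 − a·145 − b·499 = 210.57.
At (69, 472): z = 79.5 − 132.7 + 210.57 = 157.4 m.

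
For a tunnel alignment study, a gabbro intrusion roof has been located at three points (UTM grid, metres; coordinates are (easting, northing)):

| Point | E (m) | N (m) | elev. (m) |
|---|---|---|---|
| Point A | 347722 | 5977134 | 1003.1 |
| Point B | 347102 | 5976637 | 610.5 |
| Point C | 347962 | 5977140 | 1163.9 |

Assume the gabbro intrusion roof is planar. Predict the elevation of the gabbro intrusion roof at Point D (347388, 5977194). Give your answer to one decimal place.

Two edge vectors: Point A→Point B = (-620, -497, -392.6), Point A→Point C = (240, 6, 160.8).
Normal n = (Point A→Point B) × (Point A→Point C) = (-77562, 5472, 115560).
So ∂z/∂E = −n_x/n_z = 0.671183801 and ∂z/∂N = −n_y/n_z = −0.047352025.
Intercept c from Point A: 1003.1 − 233385.37 + 283029.40 = 50647.12.
At (347388, 5977194): z = 233161.2 − 283032.2 + 50647.12 = 776.1 m.

776.1 m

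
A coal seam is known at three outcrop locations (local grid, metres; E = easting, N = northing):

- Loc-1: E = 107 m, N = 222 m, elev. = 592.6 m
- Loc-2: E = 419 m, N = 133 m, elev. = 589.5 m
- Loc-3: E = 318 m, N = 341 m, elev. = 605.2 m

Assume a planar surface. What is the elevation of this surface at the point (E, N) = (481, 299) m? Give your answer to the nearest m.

604 m

Let the plane be z = a·E + b·N + c.
Loc-2−Loc-1: 312a − 89b = −3.1;  Loc-3−Loc-1: 211a + 119b = 12.6.
Solving gives a = 0.01346, b = 0.08202.
Then c = 592.6 − a·107 − b·222 = 572.95.
At (481, 299): z = 6.5 + 24.5 + 572.95 = 603.9 m.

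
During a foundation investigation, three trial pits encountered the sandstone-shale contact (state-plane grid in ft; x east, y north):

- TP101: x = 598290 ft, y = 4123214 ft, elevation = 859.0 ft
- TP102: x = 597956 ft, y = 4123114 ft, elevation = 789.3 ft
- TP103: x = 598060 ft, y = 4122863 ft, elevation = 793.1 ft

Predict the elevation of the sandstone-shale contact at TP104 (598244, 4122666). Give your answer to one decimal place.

815.5 ft

Two edge vectors: TP101→TP102 = (-334, -100, -69.7), TP101→TP103 = (-230, -351, -65.9).
Normal n = (TP101→TP102) × (TP101→TP103) = (-17874.7, -5979.6, 94234).
So ∂z/∂x = −n_x/n_z = 0.189684190 and ∂z/∂y = −n_y/n_z = 0.063454804.
Intercept c from TP101: 859 − 113486.15 − 261637.74 = −374264.89.
At (598244, 4122666): z = 113477.4 + 261603.0 − 374264.89 = 815.5 ft.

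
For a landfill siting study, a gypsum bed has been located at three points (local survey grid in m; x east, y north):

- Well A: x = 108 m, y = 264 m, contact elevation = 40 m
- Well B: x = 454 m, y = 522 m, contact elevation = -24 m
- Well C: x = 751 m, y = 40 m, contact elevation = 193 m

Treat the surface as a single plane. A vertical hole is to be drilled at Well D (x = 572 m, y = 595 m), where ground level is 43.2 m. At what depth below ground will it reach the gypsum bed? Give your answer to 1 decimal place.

83.2 m

Let the plane be z = a·x + b·y + c.
Well B−Well A: 346a + 258b = −64;  Well C−Well A: 643a − 224b = 153.
Solving gives a = 0.10328, b = −0.38657.
Then c = 40 − a·108 − b·264 = 130.90.
At (572, 595): z_contact = 59.08 − 230.01 + 130.90 = -40.03 m.
Depth below ground = 43.2 − (-40.03) = 83.2 m.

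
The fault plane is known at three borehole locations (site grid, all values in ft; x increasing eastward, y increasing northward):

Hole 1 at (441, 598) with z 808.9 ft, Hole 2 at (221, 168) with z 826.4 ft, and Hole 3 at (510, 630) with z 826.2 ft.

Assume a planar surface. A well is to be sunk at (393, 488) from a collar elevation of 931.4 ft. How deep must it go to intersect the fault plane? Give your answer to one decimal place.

115.1 ft

Let the plane be z = a·x + b·y + c.
Hole 2−Hole 1: −220a − 430b = 17.5;  Hole 3−Hole 1: 69a + 32b = 17.3.
Solving gives a = 0.35347, b = −0.22154.
Then c = 808.9 − a·441 − b·598 = 785.50.
At (393, 488): z_contact = 138.91 − 108.11 + 785.50 = 816.30 ft.
Depth below ground = 931.4 − 816.30 = 115.1 ft.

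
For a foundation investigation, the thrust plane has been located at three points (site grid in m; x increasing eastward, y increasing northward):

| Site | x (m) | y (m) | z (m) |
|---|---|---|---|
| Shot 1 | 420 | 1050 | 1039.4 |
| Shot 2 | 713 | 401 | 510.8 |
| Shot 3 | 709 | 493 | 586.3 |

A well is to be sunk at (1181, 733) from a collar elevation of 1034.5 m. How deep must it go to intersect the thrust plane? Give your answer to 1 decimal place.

243.9 m

Let the plane be z = a·x + b·y + c.
Shot 2−Shot 1: 293a − 649b = −528.6;  Shot 3−Shot 1: 289a − 557b = −453.1.
Solving gives a = 0.015119, b = 0.821310.
Then c = 1039.4 − a·420 − b·1050 = 170.67.
At (1181, 733): z_contact = 17.86 + 602.02 + 170.67 = 790.55 m.
Depth below ground = 1034.5 − 790.55 = 243.9 m.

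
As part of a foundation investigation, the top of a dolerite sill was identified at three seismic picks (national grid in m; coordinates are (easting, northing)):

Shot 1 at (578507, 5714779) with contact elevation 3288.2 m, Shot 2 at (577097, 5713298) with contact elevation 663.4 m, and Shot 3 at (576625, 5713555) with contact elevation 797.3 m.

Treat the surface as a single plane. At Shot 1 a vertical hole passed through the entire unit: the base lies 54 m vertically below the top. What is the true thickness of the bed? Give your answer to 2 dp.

31.12 m

Let the plane be z = a·E + b·N + c.
Shot 2−Shot 1: −1410a − 1481b = −2624.8;  Shot 3−Shot 1: −1882a − 1224b = −2490.9.
Solving gives a = 0.44872, b = 1.34511.
|∇z| = √(a²+b²) = 1.41798, so dip δ = arctan(1.41798) = 54.81°.
True thickness = vertical thickness × cos δ = 54 × cos 54.81° = 31.12 m.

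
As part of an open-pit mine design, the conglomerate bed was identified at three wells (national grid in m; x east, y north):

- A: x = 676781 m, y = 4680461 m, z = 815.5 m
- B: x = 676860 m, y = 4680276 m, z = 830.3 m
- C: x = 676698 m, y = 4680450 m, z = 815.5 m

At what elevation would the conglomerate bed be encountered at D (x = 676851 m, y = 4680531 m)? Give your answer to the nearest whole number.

811 m

Let the plane be z = a·x + b·y + c.
B−A: 79a − 185b = 14.8;  C−A: −83a − 11b = 0.
Solving gives a = 0.01003452, b = −0.07571499.
Then c = 815.5 − a·676781 − b·4680461 = 348405.39.
At (676851, 4680531): z = 6791.9 − 354386.4 + 348405.39 = 810.9 m.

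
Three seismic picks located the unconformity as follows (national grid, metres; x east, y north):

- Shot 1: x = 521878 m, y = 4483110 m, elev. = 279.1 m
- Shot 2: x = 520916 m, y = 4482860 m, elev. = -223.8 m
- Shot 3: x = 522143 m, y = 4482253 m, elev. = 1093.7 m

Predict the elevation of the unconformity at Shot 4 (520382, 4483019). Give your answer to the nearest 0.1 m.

-720.4 m

Two edge vectors: Shot 1→Shot 2 = (-962, -250, -502.9), Shot 1→Shot 3 = (265, -857, 814.6).
Normal n = (Shot 1→Shot 2) × (Shot 1→Shot 3) = (-634635.3, 650376.7, 890684).
So ∂z/∂x = −n_x/n_z = 0.712525767 and ∂z/∂y = −n_y/n_z = −0.730199150.
Intercept c from Shot 1: 279.1 − 371851.52 + 3273563.11 = 2901990.69.
At (520382, 4483019): z = 370785.6 − 3273496.7 + 2901990.69 = -720.4 m.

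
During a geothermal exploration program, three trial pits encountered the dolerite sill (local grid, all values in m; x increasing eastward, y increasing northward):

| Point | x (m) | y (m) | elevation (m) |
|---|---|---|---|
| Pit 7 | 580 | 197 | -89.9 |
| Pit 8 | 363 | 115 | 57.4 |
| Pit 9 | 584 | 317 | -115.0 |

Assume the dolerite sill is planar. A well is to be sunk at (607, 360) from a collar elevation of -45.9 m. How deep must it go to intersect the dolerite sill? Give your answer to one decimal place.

91.2 m

Let the plane be z = a·x + b·y + c.
Pit 8−Pit 7: −217a − 82b = 147.3;  Pit 9−Pit 7: 4a + 120b = −25.1.
Solving gives a = −0.60741, b = −0.18892.
Then c = -89.9 − a·580 − b·197 = 299.62.
At (607, 360): z_contact = −368.70 − 68.01 + 299.62 = -137.09 m.
Depth below ground = -45.9 − (-137.09) = 91.2 m.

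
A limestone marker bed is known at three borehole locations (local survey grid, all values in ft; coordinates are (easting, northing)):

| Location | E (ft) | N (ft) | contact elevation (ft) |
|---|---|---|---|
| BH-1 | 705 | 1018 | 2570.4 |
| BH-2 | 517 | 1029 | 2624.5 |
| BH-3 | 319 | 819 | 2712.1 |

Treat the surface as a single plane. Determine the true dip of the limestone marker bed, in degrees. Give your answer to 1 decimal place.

18.1°

Let the plane be z = a·E + b·N + c.
BH-2−BH-1: −188a + 11b = 54.1;  BH-3−BH-1: −386a − 199b = 141.7.
Solving gives a = −0.29585, b = −0.13820.
Gradient magnitude |∇z| = √(a² + b²) = √(0.08753 + 0.01910) = 0.32654.
True dip = arctan(0.32654) = 18.1°, dipping toward ENE (azimuth ≈ 065°).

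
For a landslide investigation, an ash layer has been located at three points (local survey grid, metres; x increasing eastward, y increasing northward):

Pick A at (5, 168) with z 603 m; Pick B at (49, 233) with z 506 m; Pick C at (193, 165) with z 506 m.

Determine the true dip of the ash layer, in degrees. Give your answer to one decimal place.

51.4°

Two edge vectors: Pick A→Pick B = (44, 65, -97), Pick A→Pick C = (188, -3, -97).
Normal n = (Pick A→Pick B) × (Pick A→Pick C) = (-6596, -13968, -12352).
So ∂z/∂x = −n_x/n_z = −0.53400 and ∂z/∂y = −n_y/n_z = −1.13083.
Gradient magnitude |∇z| = √(a² + b²) = √(0.28516 + 1.27877) = 1.25057.
True dip = arctan(1.25057) = 51.4°, dipping toward NNE (azimuth ≈ 025°).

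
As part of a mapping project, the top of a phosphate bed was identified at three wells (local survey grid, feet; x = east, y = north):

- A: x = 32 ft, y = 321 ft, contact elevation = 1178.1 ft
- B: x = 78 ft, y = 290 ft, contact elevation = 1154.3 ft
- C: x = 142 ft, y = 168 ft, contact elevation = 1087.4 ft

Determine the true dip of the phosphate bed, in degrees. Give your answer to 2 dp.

Let the plane be z = a·x + b·y + c.
B−A: 46a − 31b = −23.8;  C−A: 110a − 153b = −90.7.
Solving gives a = −0.22869, b = 0.42839.
Gradient magnitude |∇z| = √(a² + b²) = √(0.05230 + 0.18352) = 0.48561.
True dip = arctan(0.48561) = 25.90°, dipping toward SSE (azimuth ≈ 152°).

25.90°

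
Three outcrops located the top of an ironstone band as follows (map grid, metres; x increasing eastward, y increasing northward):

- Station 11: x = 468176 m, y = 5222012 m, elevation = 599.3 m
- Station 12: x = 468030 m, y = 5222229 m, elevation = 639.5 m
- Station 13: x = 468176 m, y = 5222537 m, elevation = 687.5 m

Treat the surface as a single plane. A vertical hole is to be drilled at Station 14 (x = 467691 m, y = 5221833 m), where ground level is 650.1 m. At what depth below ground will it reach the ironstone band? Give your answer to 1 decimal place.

68.4 m

Let the plane be z = a·x + b·y + c.
Station 12−Station 11: −146a + 217b = 40.2;  Station 13−Station 11: 0a + 525b = 88.2.
Solving gives a = −0.025643836, b = 0.168000000.
Then c = 599.3 − a·468176 − b·5222012 = −864692.89.
At (467691, 5221833): z_contact = −11993.39 + 877267.94 − 864692.89 = 581.67 m.
Depth below ground = 650.1 − 581.67 = 68.4 m.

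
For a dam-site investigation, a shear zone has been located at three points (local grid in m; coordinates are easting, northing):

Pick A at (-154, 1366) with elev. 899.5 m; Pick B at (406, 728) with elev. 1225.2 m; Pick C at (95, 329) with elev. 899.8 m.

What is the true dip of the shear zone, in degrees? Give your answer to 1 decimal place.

Let the plane be z = a·easting + b·northing + c.
Pick B−Pick A: 560a − 638b = 325.7;  Pick C−Pick A: 249a − 1037b = 0.3.
Solving gives a = 0.80017, b = 0.19184.
Gradient magnitude |∇z| = √(a² + b²) = √(0.64028 + 0.03680) = 0.82285.
True dip = arctan(0.82285) = 39.4°, dipping toward WSW (azimuth ≈ 257°).

39.4°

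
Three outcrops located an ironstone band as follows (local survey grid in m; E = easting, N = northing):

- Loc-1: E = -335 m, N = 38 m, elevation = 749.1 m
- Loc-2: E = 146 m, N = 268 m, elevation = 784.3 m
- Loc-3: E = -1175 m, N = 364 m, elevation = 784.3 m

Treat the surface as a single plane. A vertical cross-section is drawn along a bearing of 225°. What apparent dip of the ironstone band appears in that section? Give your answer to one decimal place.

5.8°

Two edge vectors: Loc-1→Loc-2 = (481, 230, 35.2), Loc-1→Loc-3 = (-840, 326, 35.2).
Normal n = (Loc-1→Loc-2) × (Loc-1→Loc-3) = (-3379.2, -46499.2, 350006).
So ∂z/∂E = −n_x/n_z = 0.00965 and ∂z/∂N = −n_y/n_z = 0.13285.
Unit vector along 225° is (sin 225°, cos 225°) = (-0.7071, -0.7071).
Slope in that direction = a·(-0.7071) + b·(-0.7071) = −0.10077.
Apparent dip = arctan|0.10077| = 5.8° (true dip is 7.6°, so apparent ≤ true as expected).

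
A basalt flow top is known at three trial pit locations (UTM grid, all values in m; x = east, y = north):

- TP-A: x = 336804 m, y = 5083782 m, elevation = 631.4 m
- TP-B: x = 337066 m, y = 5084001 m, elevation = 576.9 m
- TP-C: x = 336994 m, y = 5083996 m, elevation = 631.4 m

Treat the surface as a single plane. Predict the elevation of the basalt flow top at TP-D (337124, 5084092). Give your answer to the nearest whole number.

Two edge vectors: TP-A→TP-B = (262, 219, -54.5), TP-A→TP-C = (190, 214, 0).
Normal n = (TP-A→TP-B) × (TP-A→TP-C) = (11663, -10355, 14458).
So ∂z/∂x = −n_x/n_z = −0.80668142 and ∂z/∂y = −n_y/n_z = 0.71621248.
Intercept c from TP-A: 631.4 + 271693.53 − 3641068.10 = −3368743.17.
At (337124, 5084092): z = −271951.7 + 3641290.1 − 3368743.17 = 595.3 m.

595 m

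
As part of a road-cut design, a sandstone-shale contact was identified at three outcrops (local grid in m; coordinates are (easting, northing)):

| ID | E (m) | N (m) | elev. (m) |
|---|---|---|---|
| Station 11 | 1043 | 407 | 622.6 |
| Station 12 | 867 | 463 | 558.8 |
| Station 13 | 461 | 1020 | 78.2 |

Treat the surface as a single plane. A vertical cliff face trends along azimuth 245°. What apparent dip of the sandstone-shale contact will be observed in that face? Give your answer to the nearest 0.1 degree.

Two edge vectors: Station 11→Station 12 = (-176, 56, -63.8), Station 11→Station 13 = (-582, 613, -544.4).
Normal n = (Station 11→Station 12) × (Station 11→Station 13) = (8623, -58682.8, -75296).
So ∂z/∂E = −n_x/n_z = 0.11452 and ∂z/∂N = −n_y/n_z = −0.77936.
Unit vector along 245° is (sin 245°, cos 245°) = (-0.9063, -0.4226).
Slope in that direction = a·(-0.9063) + b·(-0.4226) = 0.22558.
Apparent dip = arctan|0.22558| = 12.7° (true dip is 38.2°, so apparent ≤ true as expected).

12.7°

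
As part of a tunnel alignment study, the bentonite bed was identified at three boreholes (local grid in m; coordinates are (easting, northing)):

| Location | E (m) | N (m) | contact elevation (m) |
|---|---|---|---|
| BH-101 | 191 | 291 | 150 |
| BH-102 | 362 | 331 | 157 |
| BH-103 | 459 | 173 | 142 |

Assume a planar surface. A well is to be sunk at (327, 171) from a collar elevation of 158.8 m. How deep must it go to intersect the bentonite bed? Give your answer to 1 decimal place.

Let the plane be z = a·E + b·N + c.
BH-102−BH-101: 171a + 40b = 7;  BH-103−BH-101: 268a − 118b = −8.
Solving gives a = 0.01638, b = 0.10499.
Then c = 150 − a·191 − b·291 = 116.32.
At (327, 171): z_contact = 5.36 + 17.95 + 116.32 = 139.63 m.
Depth below ground = 158.8 − 139.63 = 19.2 m.

19.2 m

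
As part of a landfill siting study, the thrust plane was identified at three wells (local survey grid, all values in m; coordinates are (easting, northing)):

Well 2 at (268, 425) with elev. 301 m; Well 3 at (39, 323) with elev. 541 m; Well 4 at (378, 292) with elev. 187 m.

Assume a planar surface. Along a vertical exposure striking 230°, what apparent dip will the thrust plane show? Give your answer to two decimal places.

Two edge vectors: Well 2→Well 3 = (-229, -102, 240), Well 2→Well 4 = (110, -133, -114).
Normal n = (Well 2→Well 3) × (Well 2→Well 4) = (43548, 294, 41677).
So ∂z/∂E = −n_x/n_z = −1.04489 and ∂z/∂N = −n_y/n_z = −0.00705.
Unit vector along 230° is (sin 230°, cos 230°) = (-0.7660, -0.6428).
Slope in that direction = a·(-0.7660) + b·(-0.6428) = 0.80497.
Apparent dip = arctan|0.80497| = 38.83° (true dip is 46.3°, so apparent ≤ true as expected).

38.83°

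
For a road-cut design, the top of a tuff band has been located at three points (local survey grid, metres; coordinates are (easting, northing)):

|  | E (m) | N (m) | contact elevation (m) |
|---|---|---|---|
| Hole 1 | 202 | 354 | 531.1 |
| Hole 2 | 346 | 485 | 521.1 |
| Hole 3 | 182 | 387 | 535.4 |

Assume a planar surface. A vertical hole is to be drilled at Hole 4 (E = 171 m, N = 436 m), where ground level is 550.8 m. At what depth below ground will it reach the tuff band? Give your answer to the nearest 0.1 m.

Two edge vectors: Hole 1→Hole 2 = (144, 131, -10), Hole 1→Hole 3 = (-20, 33, 4.3).
Normal n = (Hole 1→Hole 2) × (Hole 1→Hole 3) = (893.3, -419.2, 7372).
So ∂z/∂E = −n_x/n_z = −0.12117 and ∂z/∂N = −n_y/n_z = 0.05686.
Intercept c from Hole 1: 531.1 + 24.48 − 20.13 = 535.45.
At (171, 436): z_contact = −20.72 + 24.79 + 535.45 = 539.52 m.
Depth below ground = 550.8 − 539.52 = 11.3 m.

11.3 m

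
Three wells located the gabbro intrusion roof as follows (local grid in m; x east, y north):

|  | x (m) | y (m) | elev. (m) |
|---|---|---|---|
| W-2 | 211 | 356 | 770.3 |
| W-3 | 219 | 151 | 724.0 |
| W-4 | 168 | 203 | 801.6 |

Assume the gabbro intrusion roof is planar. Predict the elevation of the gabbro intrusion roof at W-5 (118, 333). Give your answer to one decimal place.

891.4 m

Two edge vectors: W-2→W-3 = (8, -205, -46.3), W-2→W-4 = (-43, -153, 31.3).
Normal n = (W-2→W-3) × (W-2→W-4) = (-13500.4, 1740.5, -10039).
So ∂z/∂x = −n_x/n_z = −1.34480 and ∂z/∂y = −n_y/n_z = 0.17337.
Intercept c from W-2: 770.3 + 283.75 − 61.72 = 992.33.
At (118, 333): z = −158.7 + 57.7 + 992.33 = 891.4 m.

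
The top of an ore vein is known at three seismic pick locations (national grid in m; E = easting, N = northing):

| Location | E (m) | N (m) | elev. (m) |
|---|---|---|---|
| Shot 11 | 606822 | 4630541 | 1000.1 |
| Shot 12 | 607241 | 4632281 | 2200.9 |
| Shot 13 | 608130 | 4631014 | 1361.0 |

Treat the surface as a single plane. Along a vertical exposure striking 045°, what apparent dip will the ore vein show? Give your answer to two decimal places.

26.72°

Let the plane be z = a·E + b·N + c.
Shot 12−Shot 11: 419a + 1740b = 1200.8;  Shot 13−Shot 11: 1308a + 473b = 360.9.
Solving gives a = 0.02887, b = 0.68316.
Unit vector along 045° is (sin 45°, cos 45°) = (0.7071, 0.7071).
Slope in that direction = a·(0.7071) + b·(0.7071) = 0.50348.
Apparent dip = arctan|0.50348| = 26.72° (true dip is 34.4°, so apparent ≤ true as expected).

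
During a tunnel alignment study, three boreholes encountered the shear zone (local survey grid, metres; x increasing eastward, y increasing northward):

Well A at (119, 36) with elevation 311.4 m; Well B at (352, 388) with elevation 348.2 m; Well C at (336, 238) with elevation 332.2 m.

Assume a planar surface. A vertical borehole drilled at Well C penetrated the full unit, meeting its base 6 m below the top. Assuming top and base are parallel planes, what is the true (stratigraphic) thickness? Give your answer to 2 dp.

5.97 m

Two edge vectors: Well A→Well B = (233, 352, 36.8), Well A→Well C = (217, 202, 20.8).
Normal n = (Well A→Well B) × (Well A→Well C) = (-112, 3139.2, -29318).
So ∂z/∂x = −n_x/n_z = −0.00382 and ∂z/∂y = −n_y/n_z = 0.10707.
|∇z| = √(a²+b²) = 0.10714, so dip δ = arctan(0.10714) = 6.12°.
True thickness = vertical thickness × cos δ = 6 × cos 6.12° = 5.97 m.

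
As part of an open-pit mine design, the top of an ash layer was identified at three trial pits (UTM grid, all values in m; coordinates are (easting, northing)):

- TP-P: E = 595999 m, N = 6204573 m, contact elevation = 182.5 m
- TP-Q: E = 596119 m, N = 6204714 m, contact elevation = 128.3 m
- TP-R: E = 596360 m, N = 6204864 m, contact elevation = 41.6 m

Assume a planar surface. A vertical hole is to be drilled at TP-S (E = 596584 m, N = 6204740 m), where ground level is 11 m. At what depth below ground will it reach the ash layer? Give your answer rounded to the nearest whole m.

6 m

Two edge vectors: TP-P→TP-Q = (120, 141, -54.2), TP-P→TP-R = (361, 291, -140.9).
Normal n = (TP-P→TP-Q) × (TP-P→TP-R) = (-4094.7, -2658.2, -15981).
So ∂z/∂E = −n_x/n_z = −0.25622301 and ∂z/∂N = −n_y/n_z = −0.16633502.
Intercept c from TP-P: 182.5 + 152708.66 + 1032037.79 = 1184928.95.
At (596584, 6204740): z_contact = −152858.6 − 1032065.6 + 1184928.95 = 4.8 m.
Depth below ground = 11 − 4.8 = 6 m.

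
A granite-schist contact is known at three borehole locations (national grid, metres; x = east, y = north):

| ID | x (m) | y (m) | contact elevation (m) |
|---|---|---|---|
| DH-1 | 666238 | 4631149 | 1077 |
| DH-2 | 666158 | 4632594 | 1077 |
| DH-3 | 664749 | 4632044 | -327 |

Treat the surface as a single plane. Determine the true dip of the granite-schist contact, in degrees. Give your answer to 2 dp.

Two edge vectors: DH-1→DH-2 = (-80, 1445, 0), DH-1→DH-3 = (-1489, 895, -1404).
Normal n = (DH-1→DH-2) × (DH-1→DH-3) = (-2028780, -112320, 2080005).
So ∂z/∂x = −n_x/n_z = 0.97537 and ∂z/∂y = −n_y/n_z = 0.05400.
Gradient magnitude |∇z| = √(a² + b²) = √(0.95135 + 0.00292) = 0.97687.
True dip = arctan(0.97687) = 44.33°, dipping toward W (azimuth ≈ 267°).

44.33°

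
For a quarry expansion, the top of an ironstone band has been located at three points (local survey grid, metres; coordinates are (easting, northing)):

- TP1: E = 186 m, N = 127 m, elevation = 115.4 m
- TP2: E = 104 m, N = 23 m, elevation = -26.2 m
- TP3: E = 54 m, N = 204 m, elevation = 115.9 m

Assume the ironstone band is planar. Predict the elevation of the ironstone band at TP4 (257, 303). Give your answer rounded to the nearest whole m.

318 m

Two edge vectors: TP1→TP2 = (-82, -104, -141.6), TP1→TP3 = (-132, 77, 0.5).
Normal n = (TP1→TP2) × (TP1→TP3) = (10851.2, 18732.2, -20042).
So ∂z/∂E = −n_x/n_z = 0.54142 and ∂z/∂N = −n_y/n_z = 0.93465.
Intercept c from TP1: 115.4 − 100.70 − 118.70 = −104.00.
At (257, 303): z = 139.1 + 283.2 − 104.00 = 318.3 m.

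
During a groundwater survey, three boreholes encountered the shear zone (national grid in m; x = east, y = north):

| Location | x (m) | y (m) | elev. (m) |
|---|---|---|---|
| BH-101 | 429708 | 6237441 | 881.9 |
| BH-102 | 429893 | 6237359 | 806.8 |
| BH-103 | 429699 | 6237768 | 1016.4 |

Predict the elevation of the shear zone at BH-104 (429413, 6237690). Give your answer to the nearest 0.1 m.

1049.6 m

Let the plane be z = a·x + b·y + c.
BH-102−BH-101: 185a − 82b = −75.1;  BH-103−BH-101: −9a + 327b = 134.5.
Solving gives a = −0.226395234, b = 0.405083923.
Then c = 881.9 − a·429708 − b·6237441 = −2428521.33.
At (429413, 6237690): z = −97217.1 + 2526787.9 − 2428521.33 = 1049.6 m.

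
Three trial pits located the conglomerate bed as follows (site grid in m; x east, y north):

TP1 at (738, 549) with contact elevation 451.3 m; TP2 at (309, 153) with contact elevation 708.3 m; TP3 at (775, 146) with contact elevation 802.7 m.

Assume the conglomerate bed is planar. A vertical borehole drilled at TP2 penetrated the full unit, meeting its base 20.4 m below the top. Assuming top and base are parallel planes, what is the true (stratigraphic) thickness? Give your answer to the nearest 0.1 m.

15.3 m

Let the plane be z = a·x + b·y + c.
TP2−TP1: −429a − 396b = 257;  TP3−TP1: 37a − 403b = 351.4.
Solving gives a = 0.18974, b = −0.85454.
|∇z| = √(a²+b²) = 0.87535, so dip δ = arctan(0.87535) = 41.20°.
True thickness = vertical thickness × cos δ = 20.4 × cos 41.20° = 15.3 m.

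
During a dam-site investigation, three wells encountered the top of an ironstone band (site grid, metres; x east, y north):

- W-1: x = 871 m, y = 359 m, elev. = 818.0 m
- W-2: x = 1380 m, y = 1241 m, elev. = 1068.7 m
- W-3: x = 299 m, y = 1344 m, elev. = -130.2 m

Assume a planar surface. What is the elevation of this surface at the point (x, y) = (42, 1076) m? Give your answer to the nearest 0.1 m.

Two edge vectors: W-1→W-2 = (509, 882, 250.7), W-1→W-3 = (-572, 985, -948.2).
Normal n = (W-1→W-2) × (W-1→W-3) = (-1083251.9, 339233.4, 1005869).
So ∂z/∂x = −n_x/n_z = 1.076931 and ∂z/∂y = −n_y/n_z = −0.337254.
Intercept c from W-1: 818 − 938.01 + 121.07 = 1.07.
At (42, 1076): z = 45.2 − 362.9 + 1.07 = -316.6 m.

-316.6 m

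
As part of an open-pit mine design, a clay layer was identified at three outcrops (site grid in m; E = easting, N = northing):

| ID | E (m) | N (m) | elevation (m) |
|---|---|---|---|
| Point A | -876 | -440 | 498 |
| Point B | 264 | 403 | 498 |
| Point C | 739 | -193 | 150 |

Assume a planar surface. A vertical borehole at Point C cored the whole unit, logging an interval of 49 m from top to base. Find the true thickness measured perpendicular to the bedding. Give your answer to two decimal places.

Let the plane be z = a·E + b·N + c.
Point B−Point A: 1140a + 843b = 0;  Point C−Point A: 1615a + 247b = −348.
Solving gives a = −0.27167, b = 0.36738.
|∇z| = √(a²+b²) = 0.45691, so dip δ = arctan(0.45691) = 24.56°.
True thickness = vertical thickness × cos δ = 49 × cos 24.56° = 44.57 m.

44.57 m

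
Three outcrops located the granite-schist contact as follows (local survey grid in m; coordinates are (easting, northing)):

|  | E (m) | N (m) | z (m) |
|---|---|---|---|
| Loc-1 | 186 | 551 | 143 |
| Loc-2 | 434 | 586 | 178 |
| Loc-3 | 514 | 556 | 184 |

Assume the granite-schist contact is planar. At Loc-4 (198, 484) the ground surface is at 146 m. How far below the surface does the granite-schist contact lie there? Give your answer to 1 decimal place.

10.1 m

Let the plane be z = a·E + b·N + c.
Loc-2−Loc-1: 248a + 35b = 35;  Loc-3−Loc-1: 328a + 5b = 41.
Solving gives a = 0.12305, b = 0.12812.
Then c = 143 − a·186 − b·551 = 49.52.
At (198, 484): z_contact = 24.36 + 62.01 + 49.52 = 135.89 m.
Depth below ground = 146 − 135.89 = 10.1 m.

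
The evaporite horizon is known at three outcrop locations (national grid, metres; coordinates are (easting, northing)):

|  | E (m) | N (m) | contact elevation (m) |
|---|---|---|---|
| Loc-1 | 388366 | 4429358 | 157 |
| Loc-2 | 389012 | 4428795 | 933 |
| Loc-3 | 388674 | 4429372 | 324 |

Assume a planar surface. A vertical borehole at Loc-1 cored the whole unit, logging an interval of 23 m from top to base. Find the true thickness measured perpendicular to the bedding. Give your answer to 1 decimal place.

16.9 m

Two edge vectors: Loc-1→Loc-2 = (646, -563, 776), Loc-1→Loc-3 = (308, 14, 167).
Normal n = (Loc-1→Loc-2) × (Loc-1→Loc-3) = (-104885, 131126, 182448).
So ∂z/∂E = −n_x/n_z = 0.57488 and ∂z/∂N = −n_y/n_z = −0.71870.
|∇z| = √(a²+b²) = 0.92034, so dip δ = arctan(0.92034) = 42.62°.
True thickness = vertical thickness × cos δ = 23 × cos 42.62° = 16.9 m.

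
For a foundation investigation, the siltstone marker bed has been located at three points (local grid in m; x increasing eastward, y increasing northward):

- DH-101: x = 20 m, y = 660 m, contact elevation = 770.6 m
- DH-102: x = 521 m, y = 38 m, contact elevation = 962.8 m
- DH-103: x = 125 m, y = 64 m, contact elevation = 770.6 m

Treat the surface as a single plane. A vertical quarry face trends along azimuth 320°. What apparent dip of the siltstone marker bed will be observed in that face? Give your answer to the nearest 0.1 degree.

Two edge vectors: DH-101→DH-102 = (501, -622, 192.2), DH-101→DH-103 = (105, -596, 0).
Normal n = (DH-101→DH-102) × (DH-101→DH-103) = (114551.2, 20181, -233286).
So ∂z/∂x = −n_x/n_z = 0.49103 and ∂z/∂y = −n_y/n_z = 0.08651.
Unit vector along 320° is (sin 320°, cos 320°) = (-0.6428, 0.7660).
Slope in that direction = a·(-0.6428) + b·(0.7660) = −0.24936.
Apparent dip = arctan|0.24936| = 14.0° (true dip is 26.5°, so apparent ≤ true as expected).

14.0°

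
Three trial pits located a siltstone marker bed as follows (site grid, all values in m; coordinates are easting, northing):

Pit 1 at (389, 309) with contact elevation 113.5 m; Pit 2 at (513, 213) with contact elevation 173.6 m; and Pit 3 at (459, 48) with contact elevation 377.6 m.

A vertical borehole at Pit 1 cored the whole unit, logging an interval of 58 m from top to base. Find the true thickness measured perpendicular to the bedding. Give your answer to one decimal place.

37.6 m

Let the plane be z = a·easting + b·northing + c.
Pit 2−Pit 1: 124a − 96b = 60.1;  Pit 3−Pit 1: 70a − 261b = 264.1.
Solving gives a = −0.37699, b = −1.11299.
|∇z| = √(a²+b²) = 1.17510, so dip δ = arctan(1.17510) = 49.60°.
True thickness = vertical thickness × cos δ = 58 × cos 49.60° = 37.6 m.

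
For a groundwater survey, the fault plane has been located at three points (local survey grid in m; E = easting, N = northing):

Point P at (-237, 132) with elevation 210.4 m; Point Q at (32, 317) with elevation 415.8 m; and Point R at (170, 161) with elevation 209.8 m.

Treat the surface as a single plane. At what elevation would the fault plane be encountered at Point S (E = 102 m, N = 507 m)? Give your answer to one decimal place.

Two edge vectors: Point P→Point Q = (269, 185, 205.4), Point P→Point R = (407, 29, -0.6).
Normal n = (Point P→Point Q) × (Point P→Point R) = (-6067.6, 83759.2, -67494).
So ∂z/∂E = −n_x/n_z = −0.08990 and ∂z/∂N = −n_y/n_z = 1.24099.
Intercept c from Point P: 210.4 − 21.31 − 163.81 = 25.28.
At (102, 507): z = −9.2 + 629.2 + 25.28 = 645.3 m.

645.3 m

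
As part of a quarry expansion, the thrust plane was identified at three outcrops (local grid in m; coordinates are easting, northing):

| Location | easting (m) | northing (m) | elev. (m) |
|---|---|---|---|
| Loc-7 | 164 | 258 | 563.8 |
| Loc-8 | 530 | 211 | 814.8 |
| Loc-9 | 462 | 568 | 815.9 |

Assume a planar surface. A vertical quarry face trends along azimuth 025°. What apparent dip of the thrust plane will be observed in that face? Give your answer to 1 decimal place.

Two edge vectors: Loc-7→Loc-8 = (366, -47, 251), Loc-7→Loc-9 = (298, 310, 252.1).
Normal n = (Loc-7→Loc-8) × (Loc-7→Loc-9) = (-89658.7, -17470.6, 127466).
So ∂z/∂easting = −n_x/n_z = 0.70339 and ∂z/∂northing = −n_y/n_z = 0.13706.
Unit vector along 025° is (sin 25°, cos 25°) = (0.4226, 0.9063).
Slope in that direction = a·(0.4226) + b·(0.9063) = 0.42149.
Apparent dip = arctan|0.42149| = 22.9° (true dip is 35.6°, so apparent ≤ true as expected).

22.9°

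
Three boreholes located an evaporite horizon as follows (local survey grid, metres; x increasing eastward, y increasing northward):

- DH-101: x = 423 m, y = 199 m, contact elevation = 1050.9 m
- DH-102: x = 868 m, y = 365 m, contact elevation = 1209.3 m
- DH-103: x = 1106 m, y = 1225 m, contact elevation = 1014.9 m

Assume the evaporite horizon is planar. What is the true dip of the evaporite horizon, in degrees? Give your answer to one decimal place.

Let the plane be z = a·x + b·y + c.
DH-102−DH-101: 445a + 166b = 158.4;  DH-103−DH-101: 683a + 1026b = −36.
Solving gives a = 0.49096, b = −0.36192.
Gradient magnitude |∇z| = √(a² + b²) = √(0.24104 + 0.13098) = 0.60994.
True dip = arctan(0.60994) = 31.4°, dipping toward NW (azimuth ≈ 306°).

31.4°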